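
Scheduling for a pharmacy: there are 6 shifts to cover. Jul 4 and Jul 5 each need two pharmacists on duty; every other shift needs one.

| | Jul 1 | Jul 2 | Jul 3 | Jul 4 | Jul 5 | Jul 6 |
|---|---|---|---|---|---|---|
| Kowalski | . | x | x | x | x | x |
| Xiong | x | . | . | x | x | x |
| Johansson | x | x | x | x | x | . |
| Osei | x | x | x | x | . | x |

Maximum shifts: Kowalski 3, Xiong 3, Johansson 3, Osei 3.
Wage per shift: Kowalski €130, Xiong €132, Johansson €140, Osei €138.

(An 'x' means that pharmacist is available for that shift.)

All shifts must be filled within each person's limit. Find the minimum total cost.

€1062

Picking the cheapest available pharmacist for each shift independently would cost €1046, but that ignores the shift limits.
An optimal schedule: Jul 1→Xiong, Jul 2→Kowalski, Jul 3→Kowalski, Jul 4→Xiong+Osei, Jul 5→Kowalski+Xiong, Jul 6→Osei.
Total: 132 + 130 + 130 + 132 + 138 + 130 + 132 + 138 = €1062.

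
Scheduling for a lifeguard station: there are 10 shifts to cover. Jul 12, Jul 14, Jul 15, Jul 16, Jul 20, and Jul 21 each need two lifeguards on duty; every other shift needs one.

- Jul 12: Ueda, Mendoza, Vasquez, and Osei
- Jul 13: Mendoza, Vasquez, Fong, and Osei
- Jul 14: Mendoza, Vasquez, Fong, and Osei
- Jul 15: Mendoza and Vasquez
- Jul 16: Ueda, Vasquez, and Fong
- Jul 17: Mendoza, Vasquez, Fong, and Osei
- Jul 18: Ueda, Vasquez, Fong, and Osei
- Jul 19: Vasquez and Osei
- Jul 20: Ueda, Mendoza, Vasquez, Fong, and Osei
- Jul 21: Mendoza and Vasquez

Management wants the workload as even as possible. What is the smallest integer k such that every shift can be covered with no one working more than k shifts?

4

With 5 lifeguards and 16 worker-slots to fill, someone must work at least ⌈16/5⌉ = 4 shifts, so k ≥ 4.
k = 4 works: Jul 12→Ueda+Osei, Jul 13→Mendoza, Jul 14→Fong+Osei, Jul 15→Mendoza+Vasquez, Jul 16→Ueda+Vasquez, Jul 17→Mendoza, Jul 18→Ueda, Jul 19→Vasquez, Jul 20→Ueda+Fong, Jul 21→Mendoza+Vasquez.
Loads: Ueda 4, Mendoza 4, Vasquez 4, Fong 2, Osei 2 — all ≤ 4.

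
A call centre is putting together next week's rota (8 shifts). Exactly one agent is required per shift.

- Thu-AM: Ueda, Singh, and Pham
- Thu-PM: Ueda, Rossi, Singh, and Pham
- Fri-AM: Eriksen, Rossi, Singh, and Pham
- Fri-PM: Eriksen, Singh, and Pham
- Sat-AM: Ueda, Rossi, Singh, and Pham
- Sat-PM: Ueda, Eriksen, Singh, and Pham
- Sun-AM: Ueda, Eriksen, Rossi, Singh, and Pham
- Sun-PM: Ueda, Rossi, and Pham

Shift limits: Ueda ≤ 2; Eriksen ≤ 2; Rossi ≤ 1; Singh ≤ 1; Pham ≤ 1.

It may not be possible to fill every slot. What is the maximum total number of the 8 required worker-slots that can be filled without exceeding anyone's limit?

Total capacity across all agents is 2+2+1+1+1 = 7, and 8 slots are needed, so at most 7 can be filled.
An assignment achieving 7: Thu-AM→Ueda, Thu-PM→Rossi, Fri-AM→Eriksen, Fri-PM→Eriksen, Sat-AM→Singh, Sat-PM→Pham, Sun-PM→Ueda.
Loads: Ueda 2/2, Eriksen 2/2, Rossi 1/1, Singh 1/1, Pham 1/1.

7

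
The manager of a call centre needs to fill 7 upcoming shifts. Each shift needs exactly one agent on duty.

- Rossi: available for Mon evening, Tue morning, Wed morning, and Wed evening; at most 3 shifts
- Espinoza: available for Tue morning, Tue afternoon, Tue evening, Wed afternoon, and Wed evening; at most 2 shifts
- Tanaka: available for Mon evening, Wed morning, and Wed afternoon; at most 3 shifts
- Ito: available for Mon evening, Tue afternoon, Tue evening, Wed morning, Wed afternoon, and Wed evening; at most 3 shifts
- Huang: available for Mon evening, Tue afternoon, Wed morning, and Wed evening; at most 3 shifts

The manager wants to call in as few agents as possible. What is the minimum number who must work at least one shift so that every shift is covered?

3

7 slots to fill and no one can take more than 3, so at least ⌈7/3⌉ = 3 agents are needed.
Rossi, Espinoza, and Tanaka alone can cover everything: Mon evening→Rossi, Tue morning→Rossi, Tue afternoon→Espinoza, Tue evening→Espinoza, Wed morning→Tanaka, Wed afternoon→Tanaka, Wed evening→Rossi.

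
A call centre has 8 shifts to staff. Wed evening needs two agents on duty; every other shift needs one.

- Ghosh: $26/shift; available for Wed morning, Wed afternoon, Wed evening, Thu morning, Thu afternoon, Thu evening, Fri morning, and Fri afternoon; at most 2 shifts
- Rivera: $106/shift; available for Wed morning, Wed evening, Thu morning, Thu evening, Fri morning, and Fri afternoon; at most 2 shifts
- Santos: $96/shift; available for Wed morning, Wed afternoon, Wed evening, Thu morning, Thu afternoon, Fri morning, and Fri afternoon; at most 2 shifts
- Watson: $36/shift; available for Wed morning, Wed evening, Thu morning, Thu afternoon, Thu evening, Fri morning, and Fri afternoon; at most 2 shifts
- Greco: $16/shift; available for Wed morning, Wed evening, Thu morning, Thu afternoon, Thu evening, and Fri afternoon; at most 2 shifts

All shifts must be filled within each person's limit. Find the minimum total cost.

Picking the cheapest available agent for each shift independently would cost $174, but that ignores the shift limits.
An optimal schedule: Wed morning→Watson, Wed afternoon→Ghosh, Wed evening→Santos+Rivera, Thu morning→Watson, Thu afternoon→Greco, Thu evening→Greco, Fri morning→Ghosh, Fri afternoon→Santos.
Total: 36 + 26 + 96 + 106 + 36 + 16 + 16 + 26 + 96 = $454.

$454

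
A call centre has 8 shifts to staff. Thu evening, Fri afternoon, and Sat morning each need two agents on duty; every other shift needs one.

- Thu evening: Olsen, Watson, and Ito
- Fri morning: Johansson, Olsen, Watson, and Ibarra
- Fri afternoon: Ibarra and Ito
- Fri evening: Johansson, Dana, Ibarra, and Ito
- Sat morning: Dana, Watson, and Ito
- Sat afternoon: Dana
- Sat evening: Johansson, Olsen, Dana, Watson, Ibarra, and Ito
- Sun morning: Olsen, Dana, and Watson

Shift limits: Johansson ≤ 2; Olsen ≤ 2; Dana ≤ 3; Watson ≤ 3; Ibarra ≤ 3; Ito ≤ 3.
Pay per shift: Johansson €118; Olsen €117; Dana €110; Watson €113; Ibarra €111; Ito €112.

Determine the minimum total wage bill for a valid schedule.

Fri afternoon can only be covered by Ibarra and Ito, so that assignment is forced.
Sat afternoon can only be covered by Dana, so that assignment is forced.
Picking the cheapest available agent for each shift independently would cost €1221, but that ignores the shift limits.
An optimal schedule: Thu evening→Ito+Watson, Fri morning→Ibarra, Fri afternoon→Ibarra+Ito, Fri evening→Ibarra, Sat morning→Dana+Ito, Sat afternoon→Dana, Sat evening→Watson, Sun morning→Dana.
Total: 112 + 113 + 111 + 111 + 112 + 111 + 110 + 112 + 110 + 113 + 110 = €1225.

€1225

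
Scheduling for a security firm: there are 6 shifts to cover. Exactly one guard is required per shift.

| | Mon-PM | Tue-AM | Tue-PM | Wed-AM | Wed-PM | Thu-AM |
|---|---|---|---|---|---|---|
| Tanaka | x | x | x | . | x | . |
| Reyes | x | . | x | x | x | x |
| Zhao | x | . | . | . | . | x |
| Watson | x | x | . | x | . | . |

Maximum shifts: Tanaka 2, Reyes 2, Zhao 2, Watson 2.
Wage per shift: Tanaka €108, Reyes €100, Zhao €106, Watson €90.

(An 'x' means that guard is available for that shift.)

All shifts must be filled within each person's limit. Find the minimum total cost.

€592

Picking the cheapest available guard for each shift independently would cost €570, but that ignores the shift limits.
An optimal schedule: Mon-PM→Zhao, Tue-AM→Watson, Tue-PM→Reyes, Wed-AM→Watson, Wed-PM→Reyes, Thu-AM→Zhao.
Total: 106 + 90 + 100 + 90 + 100 + 106 = €592.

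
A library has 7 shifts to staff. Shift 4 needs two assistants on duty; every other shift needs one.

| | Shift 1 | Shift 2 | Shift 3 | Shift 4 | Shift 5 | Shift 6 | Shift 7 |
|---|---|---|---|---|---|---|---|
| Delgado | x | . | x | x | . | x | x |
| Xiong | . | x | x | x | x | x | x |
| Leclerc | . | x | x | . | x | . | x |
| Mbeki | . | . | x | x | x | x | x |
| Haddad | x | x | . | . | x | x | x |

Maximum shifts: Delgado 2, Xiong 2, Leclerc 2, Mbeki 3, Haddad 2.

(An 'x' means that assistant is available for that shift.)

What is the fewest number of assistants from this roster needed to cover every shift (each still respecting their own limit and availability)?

8 slots to fill and no one can take more than 3, so at least ⌈8/3⌉ = 3 assistants are needed.
Any 3 assistants together have capacity at most 3+2+2 = 7 < 8 slots, so 3 can never suffice.
Delgado, Xiong, Leclerc, and Mbeki alone can cover everything: Shift 1→Delgado, Shift 2→Xiong, Shift 3→Leclerc, Shift 4→Delgado+Xiong, Shift 5→Leclerc, Shift 6→Mbeki, Shift 7→Mbeki.

4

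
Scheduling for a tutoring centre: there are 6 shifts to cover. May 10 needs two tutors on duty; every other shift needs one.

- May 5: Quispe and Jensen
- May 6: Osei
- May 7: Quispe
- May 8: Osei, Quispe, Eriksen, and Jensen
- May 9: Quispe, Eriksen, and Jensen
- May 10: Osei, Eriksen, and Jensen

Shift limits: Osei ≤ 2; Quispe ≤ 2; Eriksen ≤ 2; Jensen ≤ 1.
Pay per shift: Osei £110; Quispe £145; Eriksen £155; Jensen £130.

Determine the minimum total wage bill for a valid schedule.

May 6 can only be covered by Osei, so that assignment is forced.
May 7 can only be covered by Quispe, so that assignment is forced.
Picking the cheapest available tutor for each shift independently would cost £865, but that ignores the shift limits.
An optimal schedule: May 5→Quispe, May 6→Osei, May 7→Quispe, May 8→Jensen, May 9→Eriksen, May 10→Osei+Eriksen.
Total: 145 + 110 + 145 + 130 + 155 + 110 + 155 = £950.

£950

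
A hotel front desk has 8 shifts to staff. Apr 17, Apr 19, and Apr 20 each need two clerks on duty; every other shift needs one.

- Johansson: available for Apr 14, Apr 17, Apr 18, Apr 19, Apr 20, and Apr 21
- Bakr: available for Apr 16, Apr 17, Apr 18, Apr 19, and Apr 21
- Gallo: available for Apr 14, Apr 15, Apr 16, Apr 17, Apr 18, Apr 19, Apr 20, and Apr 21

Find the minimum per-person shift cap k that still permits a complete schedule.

4

With 3 clerks and 11 worker-slots to fill, someone must work at least ⌈11/3⌉ = 4 shifts, so k ≥ 4.
k = 4 works: Apr 14→Johansson, Apr 15→Gallo, Apr 16→Bakr, Apr 17→Johansson+Bakr, Apr 18→Johansson, Apr 19→Bakr+Gallo, Apr 20→Johansson+Gallo, Apr 21→Bakr.
Loads: Johansson 4, Bakr 4, Gallo 3 — all ≤ 4.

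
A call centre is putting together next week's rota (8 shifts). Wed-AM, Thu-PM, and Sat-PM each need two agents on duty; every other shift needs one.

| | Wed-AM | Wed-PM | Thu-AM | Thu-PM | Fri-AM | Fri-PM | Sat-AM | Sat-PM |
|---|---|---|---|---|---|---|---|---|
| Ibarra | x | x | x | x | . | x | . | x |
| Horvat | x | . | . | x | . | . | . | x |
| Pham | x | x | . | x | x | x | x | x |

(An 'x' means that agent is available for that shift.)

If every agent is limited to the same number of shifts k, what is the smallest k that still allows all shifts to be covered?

With 3 agents and 11 worker-slots to fill, someone must work at least ⌈11/3⌉ = 4 shifts, so k ≥ 4.
k = 4 works: Wed-AM→Ibarra+Horvat, Wed-PM→Ibarra, Thu-AM→Ibarra, Thu-PM→Horvat+Pham, Fri-AM→Pham, Fri-PM→Ibarra, Sat-AM→Pham, Sat-PM→Horvat+Pham.
Loads: Ibarra 4, Horvat 3, Pham 4 — all ≤ 4.

4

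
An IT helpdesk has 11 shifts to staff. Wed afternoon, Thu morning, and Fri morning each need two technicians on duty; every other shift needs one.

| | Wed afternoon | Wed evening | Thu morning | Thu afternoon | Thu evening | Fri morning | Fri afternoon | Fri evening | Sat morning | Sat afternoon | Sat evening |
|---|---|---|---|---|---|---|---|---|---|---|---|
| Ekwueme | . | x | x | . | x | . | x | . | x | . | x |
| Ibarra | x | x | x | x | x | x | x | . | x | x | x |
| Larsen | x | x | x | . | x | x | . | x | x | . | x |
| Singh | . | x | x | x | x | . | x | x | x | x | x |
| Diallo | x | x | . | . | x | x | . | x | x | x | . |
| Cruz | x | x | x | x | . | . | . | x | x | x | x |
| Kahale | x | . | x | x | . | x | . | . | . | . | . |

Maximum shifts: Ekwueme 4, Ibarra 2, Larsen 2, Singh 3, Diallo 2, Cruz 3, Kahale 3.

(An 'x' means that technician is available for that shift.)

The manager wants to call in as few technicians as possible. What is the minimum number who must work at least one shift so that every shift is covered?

5

14 slots to fill and no one can take more than 4, so at least ⌈14/4⌉ = 4 technicians are needed.
Any 4 technicians together have capacity at most 4+3+3+3 = 13 < 14 slots, so 4 can never suffice.
Ekwueme, Ibarra, Larsen, Singh, and Cruz alone can cover everything: Wed afternoon→Ibarra+Larsen, Wed evening→Ekwueme, Thu morning→Ekwueme+Cruz, Thu afternoon→Singh, Thu evening→Ekwueme, Fri morning→Ibarra+Larsen, Fri afternoon→Ekwueme, Fri evening→Singh, Sat morning→Cruz, Sat afternoon→Singh, Sat evening→Cruz.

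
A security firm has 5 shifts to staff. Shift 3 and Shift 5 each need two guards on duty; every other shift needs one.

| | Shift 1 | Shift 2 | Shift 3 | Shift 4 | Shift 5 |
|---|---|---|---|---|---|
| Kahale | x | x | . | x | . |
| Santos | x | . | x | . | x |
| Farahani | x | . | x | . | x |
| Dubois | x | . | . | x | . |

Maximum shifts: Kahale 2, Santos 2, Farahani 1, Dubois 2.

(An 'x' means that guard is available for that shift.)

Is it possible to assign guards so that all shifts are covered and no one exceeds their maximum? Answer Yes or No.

No

Total capacity is 7 and 7 slots are needed, so capacity alone doesn't rule it out.
Shifts {Shift 3, Shift 5} need 4 worker-slots in total, but the guards available for any of those shifts (Santos and Farahani) can supply at most 3 among them. So no valid schedule exists.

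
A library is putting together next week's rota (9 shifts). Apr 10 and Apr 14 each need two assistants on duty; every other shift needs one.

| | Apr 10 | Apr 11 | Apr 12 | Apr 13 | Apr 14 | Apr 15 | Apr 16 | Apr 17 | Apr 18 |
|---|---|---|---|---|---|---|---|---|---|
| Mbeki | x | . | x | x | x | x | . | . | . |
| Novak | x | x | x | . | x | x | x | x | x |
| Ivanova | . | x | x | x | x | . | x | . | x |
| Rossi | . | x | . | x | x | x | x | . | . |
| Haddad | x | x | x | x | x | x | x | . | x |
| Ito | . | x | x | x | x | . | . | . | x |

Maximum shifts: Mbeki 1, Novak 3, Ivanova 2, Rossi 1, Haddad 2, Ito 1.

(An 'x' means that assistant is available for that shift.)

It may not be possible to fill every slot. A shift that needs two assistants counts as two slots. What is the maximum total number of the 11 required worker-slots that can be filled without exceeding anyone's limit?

10

Total capacity across all assistants is 1+3+2+1+2+1 = 10, and 11 slots are needed, so at most 10 can be filled.
An assignment achieving 10: Apr 10→Mbeki+Novak, Apr 11→Rossi, Apr 12→Haddad, Apr 13→Haddad, Apr 14→Ito, Apr 15→Novak, Apr 16→Ivanova, Apr 17→Novak, Apr 18→Ivanova.
Loads: Mbeki 1/1, Novak 3/3, Ivanova 2/2, Rossi 1/1, Haddad 2/2, Ito 1/1.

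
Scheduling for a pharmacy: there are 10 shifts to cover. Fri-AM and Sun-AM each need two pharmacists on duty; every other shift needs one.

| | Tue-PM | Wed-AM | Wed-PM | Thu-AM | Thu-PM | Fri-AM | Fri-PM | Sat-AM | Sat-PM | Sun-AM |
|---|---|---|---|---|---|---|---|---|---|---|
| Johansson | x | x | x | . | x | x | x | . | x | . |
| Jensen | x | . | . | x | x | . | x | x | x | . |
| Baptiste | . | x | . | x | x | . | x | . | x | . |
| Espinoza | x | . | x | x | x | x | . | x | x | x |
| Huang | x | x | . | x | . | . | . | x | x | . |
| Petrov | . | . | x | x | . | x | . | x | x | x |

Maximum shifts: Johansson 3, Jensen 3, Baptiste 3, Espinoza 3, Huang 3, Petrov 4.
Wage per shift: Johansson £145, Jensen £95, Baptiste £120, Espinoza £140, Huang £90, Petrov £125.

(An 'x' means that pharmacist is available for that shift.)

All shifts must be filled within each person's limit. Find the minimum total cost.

Sun-AM can only be covered by Espinoza and Petrov, so that assignment is forced.
Picking the cheapest available pharmacist for each shift independently would cost £1295, but that ignores the shift limits.
An optimal schedule: Tue-PM→Huang, Wed-AM→Huang, Wed-PM→Petrov, Thu-AM→Jensen, Thu-PM→Jensen, Fri-AM→Petrov+Espinoza, Fri-PM→Jensen, Sat-AM→Huang, Sat-PM→Baptiste, Sun-AM→Petrov+Espinoza.
Total: 90 + 90 + 125 + 95 + 95 + 125 + 140 + 95 + 90 + 120 + 125 + 140 = £1330.

£1330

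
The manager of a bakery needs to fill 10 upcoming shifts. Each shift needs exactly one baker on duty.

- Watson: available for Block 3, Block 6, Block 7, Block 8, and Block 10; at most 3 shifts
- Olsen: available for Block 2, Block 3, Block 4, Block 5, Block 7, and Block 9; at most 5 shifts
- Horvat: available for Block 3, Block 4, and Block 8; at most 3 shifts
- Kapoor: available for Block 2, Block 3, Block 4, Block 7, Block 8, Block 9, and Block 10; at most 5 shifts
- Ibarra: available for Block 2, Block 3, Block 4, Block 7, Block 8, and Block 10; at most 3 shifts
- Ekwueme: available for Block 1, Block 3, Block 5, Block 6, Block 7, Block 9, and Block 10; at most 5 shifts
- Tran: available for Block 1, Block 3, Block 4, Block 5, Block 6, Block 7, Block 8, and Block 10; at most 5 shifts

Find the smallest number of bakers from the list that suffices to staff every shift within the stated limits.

10 slots to fill and no one can take more than 5, so at least ⌈10/5⌉ = 2 bakers are needed.
Olsen and Tran alone can cover everything: Block 1→Tran, Block 2→Olsen, Block 3→Olsen, Block 4→Olsen, Block 5→Olsen, Block 6→Tran, Block 7→Tran, Block 8→Tran, Block 9→Olsen, Block 10→Tran.

2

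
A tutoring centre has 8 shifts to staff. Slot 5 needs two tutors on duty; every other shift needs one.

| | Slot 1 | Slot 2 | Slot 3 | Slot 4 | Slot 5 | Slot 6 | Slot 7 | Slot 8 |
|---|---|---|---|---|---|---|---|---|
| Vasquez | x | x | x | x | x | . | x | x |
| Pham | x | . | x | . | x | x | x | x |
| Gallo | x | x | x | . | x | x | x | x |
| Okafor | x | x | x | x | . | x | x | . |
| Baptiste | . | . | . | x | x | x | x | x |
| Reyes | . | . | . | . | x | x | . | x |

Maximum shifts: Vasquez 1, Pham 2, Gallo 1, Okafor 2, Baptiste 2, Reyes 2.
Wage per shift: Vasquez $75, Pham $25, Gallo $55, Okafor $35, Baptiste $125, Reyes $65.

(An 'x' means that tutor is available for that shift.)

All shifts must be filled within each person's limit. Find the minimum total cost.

Picking the cheapest available tutor for each shift independently would cost $275, but that ignores the shift limits.
An optimal schedule: Slot 1→Pham, Slot 2→Okafor, Slot 3→Pham, Slot 4→Okafor, Slot 5→Reyes+Baptiste, Slot 6→Gallo, Slot 7→Vasquez, Slot 8→Reyes.
Total: 25 + 35 + 25 + 35 + 65 + 125 + 55 + 75 + 65 = $505.

$505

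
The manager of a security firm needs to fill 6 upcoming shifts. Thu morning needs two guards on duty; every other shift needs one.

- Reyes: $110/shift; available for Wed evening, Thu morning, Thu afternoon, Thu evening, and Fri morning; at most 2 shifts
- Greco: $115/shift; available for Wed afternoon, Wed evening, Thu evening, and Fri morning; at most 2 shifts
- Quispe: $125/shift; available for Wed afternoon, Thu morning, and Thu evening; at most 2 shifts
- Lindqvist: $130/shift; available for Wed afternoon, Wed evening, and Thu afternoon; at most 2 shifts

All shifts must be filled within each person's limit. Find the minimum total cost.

$830

Thu morning can only be covered by Reyes and Quispe, so that assignment is forced.
Picking the cheapest available guard for each shift independently would cost $790, but that ignores the shift limits.
An optimal schedule: Wed afternoon→Greco, Wed evening→Lindqvist, Thu morning→Reyes+Quispe, Thu afternoon→Reyes, Thu evening→Quispe, Fri morning→Greco.
Total: 115 + 130 + 110 + 125 + 110 + 125 + 115 = $830.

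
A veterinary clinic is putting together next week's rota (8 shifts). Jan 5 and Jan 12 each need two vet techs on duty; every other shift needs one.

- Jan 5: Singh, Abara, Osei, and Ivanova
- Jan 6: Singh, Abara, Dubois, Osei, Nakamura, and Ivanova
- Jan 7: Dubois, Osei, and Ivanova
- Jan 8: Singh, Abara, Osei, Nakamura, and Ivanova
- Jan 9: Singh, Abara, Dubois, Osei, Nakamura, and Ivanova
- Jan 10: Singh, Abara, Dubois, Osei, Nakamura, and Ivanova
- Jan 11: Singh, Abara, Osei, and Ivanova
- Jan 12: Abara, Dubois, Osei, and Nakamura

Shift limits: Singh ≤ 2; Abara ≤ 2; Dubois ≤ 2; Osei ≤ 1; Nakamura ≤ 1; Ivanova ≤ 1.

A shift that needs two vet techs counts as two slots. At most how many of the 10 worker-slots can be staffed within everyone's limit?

9

Total capacity across all vet techs is 2+2+2+1+1+1 = 9, and 10 slots are needed, so at most 9 can be filled.
An assignment achieving 9: Jan 5→Singh+Abara, Jan 6→Nakamura, Jan 7→Dubois, Jan 8→Osei, Jan 9→Ivanova, Jan 11→Singh, Jan 12→Abara+Dubois.
Loads: Singh 2/2, Abara 2/2, Dubois 2/2, Osei 1/1, Nakamura 1/1, Ivanova 1/1.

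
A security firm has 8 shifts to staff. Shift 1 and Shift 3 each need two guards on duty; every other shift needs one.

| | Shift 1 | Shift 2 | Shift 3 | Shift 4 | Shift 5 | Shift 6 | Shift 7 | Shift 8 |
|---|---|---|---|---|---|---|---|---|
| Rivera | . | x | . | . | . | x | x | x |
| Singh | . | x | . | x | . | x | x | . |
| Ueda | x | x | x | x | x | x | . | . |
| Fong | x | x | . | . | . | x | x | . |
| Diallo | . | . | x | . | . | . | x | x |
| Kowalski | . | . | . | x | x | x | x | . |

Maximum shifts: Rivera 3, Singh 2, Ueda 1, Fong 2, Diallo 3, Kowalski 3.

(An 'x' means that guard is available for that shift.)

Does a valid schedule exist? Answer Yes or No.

Total capacity is 14 and 10 slots are needed, so capacity alone doesn't rule it out.
Shifts {Shift 1, Shift 3} need 4 worker-slots in total, but the guards available for any of those shifts (Ueda, Fong, and Diallo) can supply at most 3 among them. So no valid schedule exists.

No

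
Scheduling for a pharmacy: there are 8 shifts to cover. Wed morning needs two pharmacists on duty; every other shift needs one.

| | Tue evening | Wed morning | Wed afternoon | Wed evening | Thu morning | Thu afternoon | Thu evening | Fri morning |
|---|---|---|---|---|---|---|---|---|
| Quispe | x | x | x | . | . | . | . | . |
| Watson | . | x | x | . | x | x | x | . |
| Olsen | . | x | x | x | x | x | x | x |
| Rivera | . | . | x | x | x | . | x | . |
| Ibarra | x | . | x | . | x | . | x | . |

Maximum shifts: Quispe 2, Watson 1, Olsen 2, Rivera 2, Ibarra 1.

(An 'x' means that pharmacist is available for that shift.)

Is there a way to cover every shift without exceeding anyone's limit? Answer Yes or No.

Total capacity is 2+1+2+2+1 = 8 but 9 worker-slots are needed — infeasible.

No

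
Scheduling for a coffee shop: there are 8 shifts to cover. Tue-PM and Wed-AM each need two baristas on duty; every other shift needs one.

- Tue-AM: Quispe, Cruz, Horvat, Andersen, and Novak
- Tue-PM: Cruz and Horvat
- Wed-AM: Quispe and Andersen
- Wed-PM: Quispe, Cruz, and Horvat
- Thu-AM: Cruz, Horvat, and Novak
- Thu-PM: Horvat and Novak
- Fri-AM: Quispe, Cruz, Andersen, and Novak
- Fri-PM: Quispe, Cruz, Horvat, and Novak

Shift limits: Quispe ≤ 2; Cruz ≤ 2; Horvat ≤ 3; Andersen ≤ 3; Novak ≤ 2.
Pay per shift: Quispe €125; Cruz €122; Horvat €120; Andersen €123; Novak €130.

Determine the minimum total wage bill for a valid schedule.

Tue-PM can only be covered by Cruz and Horvat, so that assignment is forced.
Wed-AM can only be covered by Quispe and Andersen, so that assignment is forced.
Picking the cheapest available barista for each shift independently would cost €1212, but that ignores the shift limits.
An optimal schedule: Tue-AM→Andersen, Tue-PM→Cruz+Horvat, Wed-AM→Quispe+Andersen, Wed-PM→Quispe, Thu-AM→Cruz, Thu-PM→Horvat, Fri-AM→Andersen, Fri-PM→Horvat.
Total: 123 + 122 + 120 + 125 + 123 + 125 + 122 + 120 + 123 + 120 = €1223.

€1223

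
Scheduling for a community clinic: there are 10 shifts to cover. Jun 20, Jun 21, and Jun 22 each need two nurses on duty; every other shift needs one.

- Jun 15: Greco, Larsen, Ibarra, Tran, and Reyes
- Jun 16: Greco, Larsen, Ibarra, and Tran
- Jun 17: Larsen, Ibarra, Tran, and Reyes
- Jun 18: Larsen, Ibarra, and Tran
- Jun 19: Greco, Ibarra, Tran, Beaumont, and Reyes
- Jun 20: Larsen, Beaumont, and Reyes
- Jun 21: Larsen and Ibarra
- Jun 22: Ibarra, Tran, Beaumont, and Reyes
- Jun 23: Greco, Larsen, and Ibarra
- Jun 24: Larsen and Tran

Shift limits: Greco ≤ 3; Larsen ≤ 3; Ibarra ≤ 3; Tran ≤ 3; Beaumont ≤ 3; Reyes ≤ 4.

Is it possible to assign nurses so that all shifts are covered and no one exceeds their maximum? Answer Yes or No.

Yes

Jun 21 can only be covered by Larsen and Ibarra, so that assignment is forced.
One valid schedule: Jun 15→Greco, Jun 16→Greco, Jun 17→Ibarra, Jun 18→Larsen, Jun 19→Ibarra, Jun 20→Beaumont+Reyes, Jun 21→Larsen+Ibarra, Jun 22→Tran+Beaumont, Jun 23→Greco, Jun 24→Larsen.
Loads: Greco 3/3, Larsen 3/3, Ibarra 3/3, Tran 1/3, Beaumont 2/3, Reyes 1/4 — all within limits.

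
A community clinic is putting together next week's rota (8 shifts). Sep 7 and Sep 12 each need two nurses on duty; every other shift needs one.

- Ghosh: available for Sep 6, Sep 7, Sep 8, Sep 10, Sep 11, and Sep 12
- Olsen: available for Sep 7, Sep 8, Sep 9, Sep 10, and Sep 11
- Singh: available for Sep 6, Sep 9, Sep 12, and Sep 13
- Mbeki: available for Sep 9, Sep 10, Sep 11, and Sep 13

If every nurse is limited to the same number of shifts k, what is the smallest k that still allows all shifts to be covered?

3

With 4 nurses and 10 worker-slots to fill, someone must work at least ⌈10/4⌉ = 3 shifts, so k ≥ 3.
k = 3 works: Sep 6→Ghosh, Sep 7→Ghosh+Olsen, Sep 8→Olsen, Sep 9→Olsen, Sep 10→Mbeki, Sep 11→Mbeki, Sep 12→Ghosh+Singh, Sep 13→Singh.
Loads: Ghosh 3, Olsen 3, Singh 2, Mbeki 2 — all ≤ 3.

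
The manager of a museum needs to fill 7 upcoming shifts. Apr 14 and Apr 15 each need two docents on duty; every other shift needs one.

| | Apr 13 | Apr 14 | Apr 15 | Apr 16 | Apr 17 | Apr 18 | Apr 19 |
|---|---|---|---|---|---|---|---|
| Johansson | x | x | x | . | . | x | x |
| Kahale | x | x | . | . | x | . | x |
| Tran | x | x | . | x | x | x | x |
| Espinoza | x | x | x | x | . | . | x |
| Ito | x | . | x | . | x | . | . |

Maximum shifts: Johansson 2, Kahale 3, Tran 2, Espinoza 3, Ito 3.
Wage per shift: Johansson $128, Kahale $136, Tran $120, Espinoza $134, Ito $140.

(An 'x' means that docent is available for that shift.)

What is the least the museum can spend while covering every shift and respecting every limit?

$1170

Picking the cheapest available docent for each shift independently would cost $1110, but that ignores the shift limits.
An optimal schedule: Apr 13→Espinoza, Apr 14→Espinoza+Kahale, Apr 15→Johansson+Espinoza, Apr 16→Tran, Apr 17→Kahale, Apr 18→Tran, Apr 19→Johansson.
Total: 134 + 134 + 136 + 128 + 134 + 120 + 136 + 120 + 128 = $1170.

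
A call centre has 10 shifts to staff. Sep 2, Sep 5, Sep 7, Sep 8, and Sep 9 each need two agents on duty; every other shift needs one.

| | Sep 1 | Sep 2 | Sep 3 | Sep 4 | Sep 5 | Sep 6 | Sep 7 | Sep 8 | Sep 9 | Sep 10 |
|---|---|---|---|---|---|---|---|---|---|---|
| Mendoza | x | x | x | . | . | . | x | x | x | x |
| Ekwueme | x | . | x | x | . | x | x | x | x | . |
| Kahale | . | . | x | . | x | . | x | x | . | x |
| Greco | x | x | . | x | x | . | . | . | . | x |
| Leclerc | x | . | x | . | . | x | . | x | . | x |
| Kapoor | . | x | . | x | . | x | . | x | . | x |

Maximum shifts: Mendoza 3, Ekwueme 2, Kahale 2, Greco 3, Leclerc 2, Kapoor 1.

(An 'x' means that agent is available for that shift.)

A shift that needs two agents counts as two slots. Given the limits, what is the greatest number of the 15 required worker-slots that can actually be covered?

13

Total capacity across all agents is 3+2+2+3+2+1 = 13, and 15 slots are needed, so at most 13 can be filled.
An assignment achieving 13: Sep 1→Greco, Sep 2→Mendoza+Greco, Sep 3→Leclerc, Sep 4→Ekwueme, Sep 5→Kahale+Greco, Sep 6→Leclerc, Sep 7→Mendoza+Kahale, Sep 8→Kapoor, Sep 9→Mendoza+Ekwueme.
Loads: Mendoza 3/3, Ekwueme 2/2, Kahale 2/2, Greco 3/3, Leclerc 2/2, Kapoor 1/1.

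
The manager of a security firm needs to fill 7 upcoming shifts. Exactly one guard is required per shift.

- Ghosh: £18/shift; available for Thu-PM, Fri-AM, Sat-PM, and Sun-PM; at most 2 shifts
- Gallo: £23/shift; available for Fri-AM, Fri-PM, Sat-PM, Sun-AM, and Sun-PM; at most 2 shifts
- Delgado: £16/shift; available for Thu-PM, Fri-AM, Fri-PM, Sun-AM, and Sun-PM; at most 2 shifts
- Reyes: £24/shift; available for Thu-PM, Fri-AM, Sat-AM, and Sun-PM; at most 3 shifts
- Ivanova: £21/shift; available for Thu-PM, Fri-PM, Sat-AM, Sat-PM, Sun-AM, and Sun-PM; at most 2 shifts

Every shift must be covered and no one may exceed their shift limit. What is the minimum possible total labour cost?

£133

Picking the cheapest available guard for each shift independently would cost £119, but that ignores the shift limits.
An optimal schedule: Thu-PM→Ghosh, Fri-AM→Gallo, Fri-PM→Delgado, Sat-AM→Ivanova, Sat-PM→Ghosh, Sun-AM→Delgado, Sun-PM→Ivanova.
Total: 18 + 23 + 16 + 21 + 18 + 16 + 21 = £133.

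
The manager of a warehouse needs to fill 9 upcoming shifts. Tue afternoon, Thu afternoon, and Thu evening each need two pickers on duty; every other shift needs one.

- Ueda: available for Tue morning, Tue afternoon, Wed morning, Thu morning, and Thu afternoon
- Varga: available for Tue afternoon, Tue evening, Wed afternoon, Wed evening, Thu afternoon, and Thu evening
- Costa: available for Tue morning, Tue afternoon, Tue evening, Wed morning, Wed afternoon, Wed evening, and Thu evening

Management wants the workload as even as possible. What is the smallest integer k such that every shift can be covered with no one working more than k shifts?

With 3 pickers and 12 worker-slots to fill, someone must work at least ⌈12/3⌉ = 4 shifts, so k ≥ 4.
k = 4 works: Tue morning→Ueda, Tue afternoon→Varga+Costa, Tue evening→Varga, Wed morning→Ueda, Wed afternoon→Costa, Wed evening→Costa, Thu morning→Ueda, Thu afternoon→Ueda+Varga, Thu evening→Varga+Costa.
Loads: Ueda 4, Varga 4, Costa 4 — all ≤ 4.

4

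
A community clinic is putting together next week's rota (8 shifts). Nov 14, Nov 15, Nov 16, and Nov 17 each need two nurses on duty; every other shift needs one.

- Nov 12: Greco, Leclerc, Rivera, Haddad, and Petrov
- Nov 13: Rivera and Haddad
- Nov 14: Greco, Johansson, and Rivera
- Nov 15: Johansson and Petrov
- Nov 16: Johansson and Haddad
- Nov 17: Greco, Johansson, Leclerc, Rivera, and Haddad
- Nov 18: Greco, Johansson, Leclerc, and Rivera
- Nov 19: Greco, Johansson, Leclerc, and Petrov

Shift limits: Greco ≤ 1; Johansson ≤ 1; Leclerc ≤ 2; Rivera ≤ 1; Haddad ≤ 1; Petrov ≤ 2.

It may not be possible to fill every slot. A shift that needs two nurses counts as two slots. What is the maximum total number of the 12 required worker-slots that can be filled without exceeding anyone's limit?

8

Total capacity across all nurses is 1+1+2+1+1+2 = 8, and 12 slots are needed, so at most 8 can be filled.
An assignment achieving 8: Nov 12→Petrov, Nov 13→Rivera, Nov 14→Greco, Nov 15→Johansson+Petrov, Nov 16→Haddad, Nov 18→Leclerc, Nov 19→Leclerc.
Loads: Greco 1/1, Johansson 1/1, Leclerc 2/2, Rivera 1/1, Haddad 1/1, Petrov 2/2.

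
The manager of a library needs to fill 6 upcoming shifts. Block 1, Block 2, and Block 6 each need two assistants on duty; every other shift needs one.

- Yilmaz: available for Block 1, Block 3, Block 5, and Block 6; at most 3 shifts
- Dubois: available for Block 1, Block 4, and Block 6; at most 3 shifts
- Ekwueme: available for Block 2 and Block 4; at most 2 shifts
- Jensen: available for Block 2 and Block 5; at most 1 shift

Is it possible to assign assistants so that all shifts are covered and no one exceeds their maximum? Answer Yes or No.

Total capacity is 9 and 9 slots are needed, so capacity alone doesn't rule it out.
Shifts {Block 1, Block 2, Block 3, Block 5, Block 6} need 8 worker-slots in total, but the assistants available for any of those shifts (Yilmaz, Dubois, Ekwueme, and Jensen) can supply at most 7 among them. So no valid schedule exists.

No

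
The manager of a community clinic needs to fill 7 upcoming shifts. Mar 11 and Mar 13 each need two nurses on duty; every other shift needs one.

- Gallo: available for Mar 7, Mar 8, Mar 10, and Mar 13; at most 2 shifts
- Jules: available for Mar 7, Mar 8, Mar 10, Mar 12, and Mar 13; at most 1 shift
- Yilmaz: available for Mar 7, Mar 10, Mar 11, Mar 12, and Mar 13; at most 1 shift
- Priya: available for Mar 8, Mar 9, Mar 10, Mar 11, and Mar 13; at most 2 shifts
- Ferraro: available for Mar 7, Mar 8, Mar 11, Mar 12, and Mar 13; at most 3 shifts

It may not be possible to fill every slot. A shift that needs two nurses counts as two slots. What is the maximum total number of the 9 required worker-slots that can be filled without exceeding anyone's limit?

Total capacity across all nurses is 2+1+1+2+3 = 9, and 9 slots are needed, so at most 9 can be filled.
An assignment achieving 9: Mar 7→Ferraro, Mar 8→Ferraro, Mar 9→Priya, Mar 10→Gallo, Mar 11→Yilmaz+Priya, Mar 12→Jules, Mar 13→Gallo+Ferraro.
Loads: Gallo 2/2, Jules 1/1, Yilmaz 1/1, Priya 2/2, Ferraro 3/3.

9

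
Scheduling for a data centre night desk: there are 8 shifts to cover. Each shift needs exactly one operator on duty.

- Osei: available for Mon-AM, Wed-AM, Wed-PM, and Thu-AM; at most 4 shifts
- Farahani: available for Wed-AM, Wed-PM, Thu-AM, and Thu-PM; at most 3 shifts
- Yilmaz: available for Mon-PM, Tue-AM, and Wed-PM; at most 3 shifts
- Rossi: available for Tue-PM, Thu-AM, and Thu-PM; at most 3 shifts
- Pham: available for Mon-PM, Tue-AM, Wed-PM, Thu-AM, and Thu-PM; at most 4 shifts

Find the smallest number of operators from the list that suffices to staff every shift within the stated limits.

3

8 slots to fill and no one can take more than 4, so at least ⌈8/4⌉ = 2 operators are needed.
Shifts {Mon-AM, Mon-PM, Tue-PM} need 3 slots, but among the operators available for them (Osei, Yilmaz, Rossi, and Pham) any 2 together supply at most 2. So 2 operators are not enough.
Osei, Yilmaz, and Rossi alone can cover everything: Mon-AM→Osei, Mon-PM→Yilmaz, Tue-AM→Yilmaz, Tue-PM→Rossi, Wed-AM→Osei, Wed-PM→Osei, Thu-AM→Osei, Thu-PM→Rossi.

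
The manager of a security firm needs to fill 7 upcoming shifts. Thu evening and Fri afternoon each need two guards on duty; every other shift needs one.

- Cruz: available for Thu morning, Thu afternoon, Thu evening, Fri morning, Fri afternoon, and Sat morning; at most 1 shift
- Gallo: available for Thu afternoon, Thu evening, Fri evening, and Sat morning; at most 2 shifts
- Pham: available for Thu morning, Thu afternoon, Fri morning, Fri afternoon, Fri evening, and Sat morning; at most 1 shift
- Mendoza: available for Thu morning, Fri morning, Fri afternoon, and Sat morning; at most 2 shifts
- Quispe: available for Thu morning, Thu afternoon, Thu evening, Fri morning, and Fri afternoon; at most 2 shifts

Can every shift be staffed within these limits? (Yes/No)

No

Total capacity is 1+2+1+2+2 = 8 but 9 worker-slots are needed — infeasible.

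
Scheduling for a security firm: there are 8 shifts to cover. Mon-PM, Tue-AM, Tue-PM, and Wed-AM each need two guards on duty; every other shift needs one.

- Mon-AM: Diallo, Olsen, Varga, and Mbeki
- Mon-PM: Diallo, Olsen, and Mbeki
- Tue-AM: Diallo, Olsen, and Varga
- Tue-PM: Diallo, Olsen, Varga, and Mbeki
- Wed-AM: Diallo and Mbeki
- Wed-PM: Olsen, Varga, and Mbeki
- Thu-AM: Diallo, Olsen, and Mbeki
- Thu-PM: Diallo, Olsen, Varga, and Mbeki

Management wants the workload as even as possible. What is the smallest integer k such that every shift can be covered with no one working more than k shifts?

With 4 guards and 12 worker-slots to fill, someone must work at least ⌈12/4⌉ = 3 shifts, so k ≥ 3.
k = 3 works: Mon-AM→Varga, Mon-PM→Diallo+Olsen, Tue-AM→Diallo+Olsen, Tue-PM→Varga+Mbeki, Wed-AM→Diallo+Mbeki, Wed-PM→Olsen, Thu-AM→Mbeki, Thu-PM→Varga.
Loads: Diallo 3, Olsen 3, Varga 3, Mbeki 3 — all ≤ 3.

3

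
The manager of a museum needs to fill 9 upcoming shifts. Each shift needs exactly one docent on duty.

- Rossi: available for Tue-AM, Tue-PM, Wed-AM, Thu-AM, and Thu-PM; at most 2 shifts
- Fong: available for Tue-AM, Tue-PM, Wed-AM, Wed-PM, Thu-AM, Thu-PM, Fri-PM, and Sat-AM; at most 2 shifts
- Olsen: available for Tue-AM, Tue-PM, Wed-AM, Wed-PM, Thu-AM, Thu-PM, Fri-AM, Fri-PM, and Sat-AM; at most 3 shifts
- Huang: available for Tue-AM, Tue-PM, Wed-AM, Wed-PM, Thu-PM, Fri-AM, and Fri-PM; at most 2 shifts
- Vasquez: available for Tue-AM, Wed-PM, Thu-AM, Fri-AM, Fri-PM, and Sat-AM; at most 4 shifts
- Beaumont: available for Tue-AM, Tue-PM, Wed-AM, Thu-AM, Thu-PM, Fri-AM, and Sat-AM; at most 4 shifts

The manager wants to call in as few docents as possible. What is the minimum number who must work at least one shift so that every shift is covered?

3

9 slots to fill and no one can take more than 4, so at least ⌈9/4⌉ = 3 docents are needed.
Rossi, Olsen, and Vasquez alone can cover everything: Tue-AM→Vasquez, Tue-PM→Rossi, Wed-AM→Rossi, Wed-PM→Olsen, Thu-AM→Vasquez, Thu-PM→Olsen, Fri-AM→Olsen, Fri-PM→Vasquez, Sat-AM→Vasquez.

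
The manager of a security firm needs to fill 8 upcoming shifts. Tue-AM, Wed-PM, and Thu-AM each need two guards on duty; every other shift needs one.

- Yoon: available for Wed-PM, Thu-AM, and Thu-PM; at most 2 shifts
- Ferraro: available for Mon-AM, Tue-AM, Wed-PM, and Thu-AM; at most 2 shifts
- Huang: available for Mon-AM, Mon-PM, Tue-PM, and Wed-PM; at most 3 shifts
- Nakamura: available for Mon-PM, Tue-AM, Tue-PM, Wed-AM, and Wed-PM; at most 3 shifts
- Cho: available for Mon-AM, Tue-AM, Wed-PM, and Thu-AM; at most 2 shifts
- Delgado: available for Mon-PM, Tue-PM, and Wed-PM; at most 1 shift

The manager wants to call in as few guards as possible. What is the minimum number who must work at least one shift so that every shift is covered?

5

11 slots to fill and no one can take more than 3, so at least ⌈11/3⌉ = 4 guards are needed.
Any 4 guards together have capacity at most 3+3+2+2 = 10 < 11 slots, so 4 can never suffice.
Yoon, Ferraro, Huang, Nakamura, and Cho alone can cover everything: Mon-AM→Ferraro, Mon-PM→Huang, Tue-AM→Ferraro+Nakamura, Tue-PM→Huang, Wed-AM→Nakamura, Wed-PM→Huang+Nakamura, Thu-AM→Yoon+Cho, Thu-PM→Yoon.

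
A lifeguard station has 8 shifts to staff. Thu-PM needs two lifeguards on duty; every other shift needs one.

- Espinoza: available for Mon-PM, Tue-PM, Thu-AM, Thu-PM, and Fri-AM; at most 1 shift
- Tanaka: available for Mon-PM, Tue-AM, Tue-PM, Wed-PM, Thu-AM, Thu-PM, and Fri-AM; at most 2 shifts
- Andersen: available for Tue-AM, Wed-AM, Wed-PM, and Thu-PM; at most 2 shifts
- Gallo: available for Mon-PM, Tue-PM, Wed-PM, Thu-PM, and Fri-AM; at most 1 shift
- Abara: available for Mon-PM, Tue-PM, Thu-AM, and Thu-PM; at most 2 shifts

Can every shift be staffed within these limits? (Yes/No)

Total capacity is 1+2+2+1+2 = 8 but 9 worker-slots are needed — infeasible.

No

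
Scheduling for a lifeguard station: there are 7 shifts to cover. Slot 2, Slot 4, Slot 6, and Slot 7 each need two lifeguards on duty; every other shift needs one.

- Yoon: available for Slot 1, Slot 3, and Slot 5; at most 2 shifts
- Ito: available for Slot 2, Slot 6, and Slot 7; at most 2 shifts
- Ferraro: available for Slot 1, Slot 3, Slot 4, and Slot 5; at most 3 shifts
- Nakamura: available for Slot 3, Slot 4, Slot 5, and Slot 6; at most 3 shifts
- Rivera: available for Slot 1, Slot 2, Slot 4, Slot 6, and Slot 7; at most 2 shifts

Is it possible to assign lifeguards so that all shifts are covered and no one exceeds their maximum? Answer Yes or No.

No

Total capacity is 12 and 11 slots are needed, so capacity alone doesn't rule it out.
Shifts {Slot 2, Slot 6, Slot 7} need 6 worker-slots in total, but the lifeguards available for any of those shifts (Ito, Nakamura, and Rivera) can supply at most 5 among them. So no valid schedule exists.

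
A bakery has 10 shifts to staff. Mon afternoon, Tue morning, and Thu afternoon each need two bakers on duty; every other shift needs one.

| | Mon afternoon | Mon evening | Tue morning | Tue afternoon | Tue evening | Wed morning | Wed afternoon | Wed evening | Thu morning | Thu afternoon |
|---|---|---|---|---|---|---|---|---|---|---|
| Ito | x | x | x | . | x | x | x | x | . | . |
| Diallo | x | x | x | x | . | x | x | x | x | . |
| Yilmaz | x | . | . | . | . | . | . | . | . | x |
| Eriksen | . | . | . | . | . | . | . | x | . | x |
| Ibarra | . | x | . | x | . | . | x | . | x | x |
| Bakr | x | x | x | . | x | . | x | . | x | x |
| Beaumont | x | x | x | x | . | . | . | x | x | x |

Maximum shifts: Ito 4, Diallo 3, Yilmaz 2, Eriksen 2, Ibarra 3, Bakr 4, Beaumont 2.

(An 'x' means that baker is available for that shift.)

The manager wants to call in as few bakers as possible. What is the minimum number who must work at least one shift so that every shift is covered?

13 slots to fill and no one can take more than 4, so at least ⌈13/4⌉ = 4 bakers are needed.
Ito, Diallo, Yilmaz, and Bakr alone can cover everything: Mon afternoon→Yilmaz+Bakr, Mon evening→Ito, Tue morning→Diallo+Bakr, Tue afternoon→Diallo, Tue evening→Ito, Wed morning→Ito, Wed afternoon→Bakr, Wed evening→Ito, Thu morning→Diallo, Thu afternoon→Yilmaz+Bakr.

4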